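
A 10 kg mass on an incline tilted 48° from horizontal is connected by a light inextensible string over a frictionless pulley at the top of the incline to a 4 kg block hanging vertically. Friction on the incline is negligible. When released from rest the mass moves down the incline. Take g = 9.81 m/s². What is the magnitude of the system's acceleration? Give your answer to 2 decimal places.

2.40 m/s²

For the mass on the incline: the weight component along the slope is m₁g sin 48° = 10 × 9.81 × 0.7431 = 72.898 N and the normal force is N = m₁g cos 48° = 65.642 N.
Newton's second law for the mass (down-slope positive): 72.898 − T = 10 a. For the hanging block (upward positive): T − 4 × 9.81 = 4 a.
Adding the two equations eliminates T: 33.658 = 14 a, so a = 2.4041 m/s².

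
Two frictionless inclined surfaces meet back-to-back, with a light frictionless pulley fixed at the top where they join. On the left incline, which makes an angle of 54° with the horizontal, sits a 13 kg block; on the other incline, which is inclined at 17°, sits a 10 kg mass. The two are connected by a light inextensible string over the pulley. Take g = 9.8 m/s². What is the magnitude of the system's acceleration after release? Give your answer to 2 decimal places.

Resolve each weight along its own incline: the 13 kg mass has component 13 × 9.8 × sin 54° = 103.069 N down its slope, and the 10 kg mass has 10 × 9.8 × sin 17° = 28.652 N down its slope.
The 13 kg side's 103.069 N exceeds the other side's 28.652 N, so that mass slides down and the 10 kg mass slides up. Taking that direction as positive, Newton's second law for the whole system gives 103.069 − 28.652 = (13 + 10) a, so a = 74.417 / 23 = 3.2355 m/s².

3.24 m/s²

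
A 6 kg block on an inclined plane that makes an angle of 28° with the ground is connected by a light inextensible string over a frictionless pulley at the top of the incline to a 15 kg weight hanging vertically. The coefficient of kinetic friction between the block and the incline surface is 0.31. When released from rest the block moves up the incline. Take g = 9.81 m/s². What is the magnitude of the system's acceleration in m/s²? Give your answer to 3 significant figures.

For the block on the incline: the weight component along the slope is m₁g sin 28° = 6 × 9.81 × 0.4695 = 27.635 N and the normal force is N = m₁g cos 28° = 51.970 N.
Kinetic friction opposes the block's motion up the incline: f = μN = 0.31 × 51.970 = 16.111 N acting down the slope.
Newton's second law for the block (up-slope positive): T − 27.635 − 16.111 = 6 a. For the hanging weight (downward positive): 15 × 9.81 − T = 15 a.
Adding the two equations eliminates T: 103.404 = 21 a, so a = 4.9240 m/s².

4.92 m/s²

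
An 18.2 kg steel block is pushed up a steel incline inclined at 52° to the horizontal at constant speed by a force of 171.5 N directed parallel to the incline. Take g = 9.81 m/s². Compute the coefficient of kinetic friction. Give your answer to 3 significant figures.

At constant speed ΣF = 0 along the incline. The applied 171.5 N acts up the slope; the weight component mg sin 52° = 140.693 N and kinetic friction μN both act down the slope.
So 171.5 = 140.693 + μ × 109.921, giving μ = (171.5 − 140.693) / 109.921 = 0.2803.

0.280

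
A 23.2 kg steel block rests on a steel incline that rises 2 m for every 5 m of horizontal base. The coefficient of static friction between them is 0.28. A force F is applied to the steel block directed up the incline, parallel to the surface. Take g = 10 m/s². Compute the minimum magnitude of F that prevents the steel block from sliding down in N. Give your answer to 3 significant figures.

25.8 N

The normal force is N = mg cos 21.80° = 215.407 N. With F at its minimum the steel block is on the verge of sliding down, so static friction is at its maximum μ_s N = 0.28 × 215.407 = 60.314 N and acts up the slope.
Equilibrium along the incline: F + μ_s N = mg sin 21.80°, so F = 86.163 − 60.314 = 25.849 N.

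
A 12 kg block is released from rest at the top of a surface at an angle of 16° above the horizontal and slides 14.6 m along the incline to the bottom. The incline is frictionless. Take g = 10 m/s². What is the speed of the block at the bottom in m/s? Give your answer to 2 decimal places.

8.97 m/s

The weight component along the incline is mg sin 16° = 33.076 N and the normal force is N = mg cos 16° = 115.351 N.
With no friction, a = g sin 16° = 2.7564 m/s².
Starting from rest over a distance of 14.6 m, v² = 2aL = 2 × 2.7564 × 14.6 = 80.4869, so v = 8.9714 m/s.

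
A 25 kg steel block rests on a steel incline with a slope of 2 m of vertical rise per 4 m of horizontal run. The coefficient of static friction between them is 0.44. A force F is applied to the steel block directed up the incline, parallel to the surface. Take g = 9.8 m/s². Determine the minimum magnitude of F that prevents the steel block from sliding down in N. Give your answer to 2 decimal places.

13.15 N

The normal force is N = mg cos 26.57° = 219.135 N. With F at its minimum the steel block is on the verge of sliding down, so static friction is at its maximum μ_s N = 0.44 × 219.135 = 96.419 N and acts up the slope.
Equilibrium along the incline: F + μ_s N = mg sin 26.57°, so F = 109.567 − 96.419 = 13.148 N.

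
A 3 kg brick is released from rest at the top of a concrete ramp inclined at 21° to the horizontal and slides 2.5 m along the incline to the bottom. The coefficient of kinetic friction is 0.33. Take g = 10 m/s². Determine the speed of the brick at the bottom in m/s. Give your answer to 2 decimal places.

The weight component along the incline is mg sin 21° = 10.751 N and the normal force is N = mg cos 21° = 28.007 N.
Friction up the slope is f = μN = 0.33 × 28.007 = 9.242 N, so the net downslope force is 10.751 − 9.242 = 1.509 N and a = 1.509 / 3 = 0.5030 m/s².
Starting from rest over a distance of 2.5 m, v² = 2aL = 2 × 0.5030 × 2.5 = 2.5150, so v = 1.5859 m/s.

1.59 m/s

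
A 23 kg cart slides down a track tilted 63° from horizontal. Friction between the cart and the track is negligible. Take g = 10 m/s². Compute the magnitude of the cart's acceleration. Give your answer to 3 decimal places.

Resolving the weight along the incline: the component pulling the cart down the slope is mg sin 63° = 23 × 10 × 0.8910 = 204.930 N, and the normal force is N = mg cos 63° = 23 × 10 × 0.4540 = 104.420 N.
With no friction the net force along the incline is 204.930 N, so a = g sin 63° = 204.930 / 23 = 8.9100 m/s².

8.910 m/s²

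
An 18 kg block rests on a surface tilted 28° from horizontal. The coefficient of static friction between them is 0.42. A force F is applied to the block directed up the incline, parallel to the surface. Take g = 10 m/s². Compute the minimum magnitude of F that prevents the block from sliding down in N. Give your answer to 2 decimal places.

The normal force is N = mg cos 28° = 158.931 N. With F at its minimum the block is on the verge of sliding down, so static friction is at its maximum μ_s N = 0.42 × 158.931 = 66.751 N and acts up the slope.
Equilibrium along the incline: F + μ_s N = mg sin 28°, so F = 84.505 − 66.751 = 17.754 N.

17.75 N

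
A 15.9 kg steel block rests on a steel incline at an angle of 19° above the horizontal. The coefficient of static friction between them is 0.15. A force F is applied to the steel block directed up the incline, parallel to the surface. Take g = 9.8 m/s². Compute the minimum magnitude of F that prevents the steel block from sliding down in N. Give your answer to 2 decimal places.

28.63 N

The normal force is N = mg cos 19° = 147.331 N. With F at its minimum the steel block is on the verge of sliding down, so static friction is at its maximum μ_s N = 0.15 × 147.331 = 22.100 N and acts up the slope.
Equilibrium along the incline: F + μ_s N = mg sin 19°, so F = 50.730 − 22.100 = 28.630 N.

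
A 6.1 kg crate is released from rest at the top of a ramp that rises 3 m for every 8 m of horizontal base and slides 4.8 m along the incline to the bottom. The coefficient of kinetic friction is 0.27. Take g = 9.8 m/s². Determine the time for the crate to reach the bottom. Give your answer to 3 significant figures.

The weight component along the incline is mg sin 20.56° = 20.990 N and the normal force is N = mg cos 20.56° = 55.974 N.
Friction up the slope is f = μN = 0.27 × 55.974 = 15.113 N, so the net downslope force is 20.990 − 15.113 = 5.877 N and a = 5.877 / 6.1 = 0.9634 m/s².
Starting from rest, L = ½at², so t = √(2L/a) = √(2 × 4.8 / 0.9634) = 3.1567 s.

3.16 s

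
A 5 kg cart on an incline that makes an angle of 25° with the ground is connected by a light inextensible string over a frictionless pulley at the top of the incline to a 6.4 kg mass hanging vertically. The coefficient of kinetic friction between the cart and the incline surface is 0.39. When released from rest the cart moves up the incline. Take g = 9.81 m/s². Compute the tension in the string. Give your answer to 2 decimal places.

For the cart on the incline: the weight component along the slope is m₁g sin 25° = 5 × 9.81 × 0.4226 = 20.729 N and the normal force is N = m₁g cos 25° = 44.454 N.
Kinetic friction opposes the cart's motion up the incline: f = μN = 0.39 × 44.454 = 17.337 N acting down the slope.
Newton's second law for the cart (up-slope positive): T − 20.729 − 17.337 = 5 a. For the hanging mass (downward positive): 6.4 × 9.81 − T = 6.4 a.
Adding the two equations eliminates T: 24.718 = 11.4 a, so a = 2.1682 m/s².
Then from the hanging mass's equation, T = 6.4 × (9.81 − 2.1682) = 48.908 N.

48.91 N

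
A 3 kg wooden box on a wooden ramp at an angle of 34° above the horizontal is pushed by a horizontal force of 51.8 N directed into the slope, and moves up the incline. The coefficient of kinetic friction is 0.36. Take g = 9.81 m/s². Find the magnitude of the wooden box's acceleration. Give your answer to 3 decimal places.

The horizontal push has components F cos 34° = 51.8 × 0.8290 = 42.942 N up the incline and F sin 34° = 51.8 × 0.5592 = 28.967 N pressing into the surface.
The normal force is therefore N = mg cos 34° + F sin 34° = 24.397 + 28.967 = 53.364 N, and kinetic friction down the slope is μN = 0.36 × 53.364 = 19.211 N.
Along the incline: F cos 34° − mg sin 34° − μN = ma, so 42.942 − 16.457 − 19.211 = 3 a, giving a = 2.4247 m/s².

2.425 m/s²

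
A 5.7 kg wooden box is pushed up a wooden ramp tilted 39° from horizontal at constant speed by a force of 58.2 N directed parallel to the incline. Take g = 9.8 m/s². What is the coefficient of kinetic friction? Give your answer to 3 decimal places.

At constant speed ΣF = 0 along the incline. The applied 58.2 N acts up the slope; the weight component mg sin 39° = 35.154 N and kinetic friction μN both act down the slope.
So 58.2 = 35.154 + μ × 43.411, giving μ = (58.2 − 35.154) / 43.411 = 0.5309.

0.531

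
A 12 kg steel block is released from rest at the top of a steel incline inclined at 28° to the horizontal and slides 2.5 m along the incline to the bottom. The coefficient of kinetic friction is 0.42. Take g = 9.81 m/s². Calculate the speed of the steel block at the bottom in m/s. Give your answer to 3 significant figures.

2.20 m/s

The weight component along the incline is mg sin 28° = 55.266 N and the normal force is N = mg cos 28° = 103.941 N.
Friction up the slope is f = μN = 0.42 × 103.941 = 43.655 N, so the net downslope force is 55.266 − 43.655 = 11.611 N and a = 11.611 / 12 = 0.9676 m/s².
Starting from rest over a distance of 2.5 m, v² = 2aL = 2 × 0.9676 × 2.5 = 4.8380, so v = 2.1995 m/s.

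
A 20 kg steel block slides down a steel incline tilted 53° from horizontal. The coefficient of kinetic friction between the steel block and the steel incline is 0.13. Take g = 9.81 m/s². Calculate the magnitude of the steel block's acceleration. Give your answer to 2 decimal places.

7.07 m/s²

Resolving the weight along the incline: the component pulling the steel block down the slope is mg sin 53° = 20 × 9.81 × 0.7986 = 156.685 N, and the normal force is N = mg cos 53° = 20 × 9.81 × 0.6018 = 118.073 N.
Kinetic friction acts up the slope with magnitude f = μN = 0.13 × 118.073 = 15.349 N.
Net force along the incline is 156.685 − 15.349 = 141.336 N, so a = 141.336 / 20 = 7.0668 m/s².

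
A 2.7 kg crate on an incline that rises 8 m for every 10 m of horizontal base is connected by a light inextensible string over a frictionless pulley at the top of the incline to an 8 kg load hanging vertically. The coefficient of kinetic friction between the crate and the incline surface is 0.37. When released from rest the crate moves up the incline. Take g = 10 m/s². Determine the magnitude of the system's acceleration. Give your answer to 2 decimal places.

For the crate on the incline: the weight component along the slope is m₁g sin 38.66° = 2.7 × 10 × 0.6247 = 16.867 N and the normal force is N = m₁g cos 38.66° = 21.083 N.
Kinetic friction opposes the crate's motion up the incline: f = μN = 0.37 × 21.083 = 7.801 N acting down the slope.
Newton's second law for the crate (up-slope positive): T − 16.867 − 7.801 = 2.7 a. For the hanging load (downward positive): 8 × 10 − T = 8 a.
Adding the two equations eliminates T: 55.332 = 10.7 a, so a = 5.1712 m/s².

5.17 m/s²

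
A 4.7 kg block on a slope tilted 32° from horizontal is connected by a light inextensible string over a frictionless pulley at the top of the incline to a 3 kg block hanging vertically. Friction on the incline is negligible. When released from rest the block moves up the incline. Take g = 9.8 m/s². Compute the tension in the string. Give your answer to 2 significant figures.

For the block on the incline: the weight component along the slope is m₁g sin 32° = 4.7 × 9.8 × 0.5299 = 24.407 N and the normal force is N = m₁g cos 32° = 39.061 N.
Newton's second law for the block (up-slope positive): T − 24.407 = 4.7 a. For the hanging block (downward positive): 3 × 9.8 − T = 3 a.
Adding the two equations eliminates T: 4.993 = 7.7 a, so a = 0.6484 m/s².
Then from the hanging block's equation, T = 3 × (9.8 − 0.6484) = 27.455 N.

27 N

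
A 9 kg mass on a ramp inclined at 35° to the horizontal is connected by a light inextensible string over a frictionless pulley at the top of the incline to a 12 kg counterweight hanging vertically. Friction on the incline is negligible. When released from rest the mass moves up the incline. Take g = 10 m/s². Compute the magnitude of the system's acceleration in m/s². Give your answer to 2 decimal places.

For the mass on the incline: the weight component along the slope is m₁g sin 35° = 9 × 10 × 0.5736 = 51.624 N and the normal force is N = m₁g cos 35° = 73.724 N.
Newton's second law for the mass (up-slope positive): T − 51.624 = 9 a. For the hanging counterweight (downward positive): 12 × 10 − T = 12 a.
Adding the two equations eliminates T: 68.376 = 21 a, so a = 3.2560 m/s².

3.26 m/s²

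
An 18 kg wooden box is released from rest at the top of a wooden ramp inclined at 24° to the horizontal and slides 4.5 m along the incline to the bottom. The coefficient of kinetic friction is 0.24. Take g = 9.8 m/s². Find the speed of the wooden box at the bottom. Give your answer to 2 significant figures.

4.1 m/s

The weight component along the incline is mg sin 24° = 71.748 N and the normal force is N = mg cos 24° = 161.149 N.
Friction up the slope is f = μN = 0.24 × 161.149 = 38.676 N, so the net downslope force is 71.748 − 38.676 = 33.072 N and a = 33.072 / 18 = 1.8373 m/s².
Starting from rest over a distance of 4.5 m, v² = 2aL = 2 × 1.8373 × 4.5 = 16.5357, so v = 4.0664 m/s.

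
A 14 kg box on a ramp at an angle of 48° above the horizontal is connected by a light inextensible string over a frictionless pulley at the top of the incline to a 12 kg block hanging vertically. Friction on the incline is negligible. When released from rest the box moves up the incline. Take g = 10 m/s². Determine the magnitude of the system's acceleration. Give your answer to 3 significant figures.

0.614 m/s²

For the box on the incline: the weight component along the slope is m₁g sin 48° = 14 × 10 × 0.7431 = 104.034 N and the normal force is N = m₁g cos 48° = 93.678 N.
Newton's second law for the box (up-slope positive): T − 104.034 = 14 a. For the hanging block (downward positive): 12 × 10 − T = 12 a.
Adding the two equations eliminates T: 15.966 = 26 a, so a = 0.6141 m/s².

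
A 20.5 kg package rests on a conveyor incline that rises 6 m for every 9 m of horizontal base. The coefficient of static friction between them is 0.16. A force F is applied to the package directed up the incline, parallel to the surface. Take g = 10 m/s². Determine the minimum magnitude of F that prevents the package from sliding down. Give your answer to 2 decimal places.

86.42 N

The normal force is N = mg cos 33.69° = 170.570 N. With F at its minimum the package is on the verge of sliding down, so static friction is at its maximum μ_s N = 0.16 × 170.570 = 27.291 N and acts up the slope.
Equilibrium along the incline: F + μ_s N = mg sin 33.69°, so F = 113.714 − 27.291 = 86.423 N.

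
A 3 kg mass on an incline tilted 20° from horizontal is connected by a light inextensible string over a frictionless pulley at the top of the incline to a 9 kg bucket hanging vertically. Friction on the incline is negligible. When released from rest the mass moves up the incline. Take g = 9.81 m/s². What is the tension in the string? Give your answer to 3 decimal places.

29.622 N

For the mass on the incline: the weight component along the slope is m₁g sin 20° = 3 × 9.81 × 0.3420 = 10.065 N and the normal force is N = m₁g cos 20° = 27.655 N.
Newton's second law for the mass (up-slope positive): T − 10.065 = 3 a. For the hanging bucket (downward positive): 9 × 9.81 − T = 9 a.
Adding the two equations eliminates T: 78.225 = 12 a, so a = 6.5187 m/s².
Then from the hanging bucket's equation, T = 9 × (9.81 − 6.5187) = 29.622 N.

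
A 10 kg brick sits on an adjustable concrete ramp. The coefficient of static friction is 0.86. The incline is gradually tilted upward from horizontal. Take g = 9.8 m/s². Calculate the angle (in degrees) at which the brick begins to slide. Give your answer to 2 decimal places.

At the threshold of sliding, static friction is at its maximum μ_s N and exactly balances the weight component along the incline: mg sin θ = μ_s mg cos θ.
Hence tan θ = μ_s = 0.86, so θ = arctan(0.86) = 40.6955°.

40.70°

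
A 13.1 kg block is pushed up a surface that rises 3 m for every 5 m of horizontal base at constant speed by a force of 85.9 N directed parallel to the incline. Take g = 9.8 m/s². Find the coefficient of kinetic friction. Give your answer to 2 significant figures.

At constant speed ΣF = 0 along the incline. The applied 85.9 N acts up the slope; the weight component mg sin 30.96° = 66.051 N and kinetic friction μN both act down the slope.
So 85.9 = 66.051 + μ × 110.085, giving μ = (85.9 − 66.051) / 110.085 = 0.1803.

0.18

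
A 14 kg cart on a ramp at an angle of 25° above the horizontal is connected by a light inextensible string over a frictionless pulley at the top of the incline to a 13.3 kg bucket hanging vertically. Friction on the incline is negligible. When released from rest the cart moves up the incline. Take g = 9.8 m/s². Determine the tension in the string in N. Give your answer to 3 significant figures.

For the cart on the incline: the weight component along the slope is m₁g sin 25° = 14 × 9.8 × 0.4226 = 57.981 N and the normal force is N = m₁g cos 25° = 124.345 N.
Newton's second law for the cart (up-slope positive): T − 57.981 = 14 a. For the hanging bucket (downward positive): 13.3 × 9.8 − T = 13.3 a.
Adding the two equations eliminates T: 72.359 = 27.3 a, so a = 2.6505 m/s².
Then from the hanging bucket's equation, T = 13.3 × (9.8 − 2.6505) = 95.088 N.

95.1 N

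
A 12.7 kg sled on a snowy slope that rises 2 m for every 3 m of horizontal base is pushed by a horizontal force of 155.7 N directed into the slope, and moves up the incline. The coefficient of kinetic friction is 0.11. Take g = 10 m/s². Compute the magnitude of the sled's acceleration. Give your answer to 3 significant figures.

The horizontal push has components F cos 33.69° = 155.7 × 0.8321 = 129.558 N up the incline and F sin 33.69° = 155.7 × 0.5547 = 86.367 N pressing into the surface.
The normal force is therefore N = mg cos 33.69° + F sin 33.69° = 105.677 + 86.367 = 192.044 N, and kinetic friction down the slope is μN = 0.11 × 192.044 = 21.125 N.
Along the incline: F cos 33.69° − mg sin 33.69° − μN = ma, so 129.558 − 70.447 − 21.125 = 12.7 a, giving a = 2.9910 m/s².

2.99 m/s²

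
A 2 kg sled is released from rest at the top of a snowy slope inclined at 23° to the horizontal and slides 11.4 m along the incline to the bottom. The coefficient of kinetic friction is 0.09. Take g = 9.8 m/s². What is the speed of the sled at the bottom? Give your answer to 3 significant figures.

8.29 m/s

The weight component along the incline is mg sin 23° = 7.658 N and the normal force is N = mg cos 23° = 18.042 N.
Friction up the slope is f = μN = 0.09 × 18.042 = 1.624 N, so the net downslope force is 7.658 − 1.624 = 6.034 N and a = 6.034 / 2 = 3.0170 m/s².
Starting from rest over a distance of 11.4 m, v² = 2aL = 2 × 3.0170 × 11.4 = 68.7876, so v = 8.2938 m/s.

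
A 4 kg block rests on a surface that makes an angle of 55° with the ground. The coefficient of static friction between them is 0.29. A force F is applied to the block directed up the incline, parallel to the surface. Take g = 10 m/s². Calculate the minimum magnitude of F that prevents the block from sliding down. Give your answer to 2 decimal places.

26.11 N

The normal force is N = mg cos 55° = 22.943 N. With F at its minimum the block is on the verge of sliding down, so static friction is at its maximum μ_s N = 0.29 × 22.943 = 6.653 N and acts up the slope.
Equilibrium along the incline: F + μ_s N = mg sin 55°, so F = 32.766 − 6.653 = 26.113 N.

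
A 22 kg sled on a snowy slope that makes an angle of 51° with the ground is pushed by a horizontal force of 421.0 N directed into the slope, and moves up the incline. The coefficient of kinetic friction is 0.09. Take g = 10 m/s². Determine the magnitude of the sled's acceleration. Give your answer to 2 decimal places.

2.37 m/s²

The horizontal push has components F cos 51° = 421.0 × 0.6293 = 264.935 N up the incline and F sin 51° = 421.0 × 0.7771 = 327.159 N pressing into the surface.
The normal force is therefore N = mg cos 51° + F sin 51° = 138.446 + 327.159 = 465.605 N, and kinetic friction down the slope is μN = 0.09 × 465.605 = 41.904 N.
Along the incline: F cos 51° − mg sin 51° − μN = ma, so 264.935 − 170.962 − 41.904 = 22 a, giving a = 2.3668 m/s².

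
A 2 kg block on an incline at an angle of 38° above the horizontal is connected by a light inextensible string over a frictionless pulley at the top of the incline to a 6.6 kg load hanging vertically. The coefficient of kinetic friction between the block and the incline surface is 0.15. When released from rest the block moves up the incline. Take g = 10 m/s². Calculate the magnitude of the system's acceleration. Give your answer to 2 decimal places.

For the block on the incline: the weight component along the slope is m₁g sin 38° = 2 × 10 × 0.6157 = 12.314 N and the normal force is N = m₁g cos 38° = 15.760 N.
Kinetic friction opposes the block's motion up the incline: f = μN = 0.15 × 15.760 = 2.364 N acting down the slope.
Newton's second law for the block (up-slope positive): T − 12.314 − 2.364 = 2 a. For the hanging load (downward positive): 6.6 × 10 − T = 6.6 a.
Adding the two equations eliminates T: 51.322 = 8.6 a, so a = 5.9677 m/s².

5.97 m/s²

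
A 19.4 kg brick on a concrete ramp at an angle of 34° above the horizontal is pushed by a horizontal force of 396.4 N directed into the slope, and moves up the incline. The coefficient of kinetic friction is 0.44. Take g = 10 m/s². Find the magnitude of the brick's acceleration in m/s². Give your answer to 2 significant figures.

The horizontal push has components F cos 34° = 396.4 × 0.8290 = 328.616 N up the incline and F sin 34° = 396.4 × 0.5592 = 221.667 N pressing into the surface.
The normal force is therefore N = mg cos 34° + F sin 34° = 160.826 + 221.667 = 382.493 N, and kinetic friction down the slope is μN = 0.44 × 382.493 = 168.297 N.
Along the incline: F cos 34° − mg sin 34° − μN = ma, so 328.616 − 108.485 − 168.297 = 19.4 a, giving a = 2.6719 m/s².

2.7 m/s²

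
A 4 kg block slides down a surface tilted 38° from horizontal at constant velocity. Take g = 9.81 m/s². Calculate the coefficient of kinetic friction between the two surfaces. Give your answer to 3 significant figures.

At constant velocity the net force along the incline is zero: mg sin 38° = μ mg cos 38°.
So μ = tan 38° = 0.6157 / 0.7880 = 0.7813.

0.781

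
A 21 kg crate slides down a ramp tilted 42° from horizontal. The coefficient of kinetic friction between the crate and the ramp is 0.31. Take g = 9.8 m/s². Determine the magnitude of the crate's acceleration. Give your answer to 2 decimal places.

4.30 m/s²

Resolving the weight along the incline: the component pulling the crate down the slope is mg sin 42° = 21 × 9.8 × 0.6691 = 137.701 N, and the normal force is N = mg cos 42° = 21 × 9.8 × 0.7431 = 152.930 N.
Kinetic friction acts up the slope with magnitude f = μN = 0.31 × 152.930 = 47.408 N.
Net force along the incline is 137.701 − 47.408 = 90.293 N, so a = 90.293 / 21 = 4.2997 m/s².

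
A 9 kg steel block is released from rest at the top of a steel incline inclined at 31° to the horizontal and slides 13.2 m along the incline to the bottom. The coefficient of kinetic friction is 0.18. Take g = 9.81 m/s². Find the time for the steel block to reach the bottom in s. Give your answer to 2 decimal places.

2.73 s

The weight component along the incline is mg sin 31° = 45.473 N and the normal force is N = mg cos 31° = 75.679 N.
Friction up the slope is f = μN = 0.18 × 75.679 = 13.622 N, so the net downslope force is 45.473 − 13.622 = 31.851 N and a = 31.851 / 9 = 3.5390 m/s².
Starting from rest, L = ½at², so t = √(2L/a) = √(2 × 13.2 / 3.5390) = 2.7313 s.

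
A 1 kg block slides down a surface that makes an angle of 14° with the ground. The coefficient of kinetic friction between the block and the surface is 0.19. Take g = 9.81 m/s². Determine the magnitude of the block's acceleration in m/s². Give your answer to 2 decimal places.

Resolving the weight along the incline: the component pulling the block down the slope is mg sin 14° = 1 × 9.81 × 0.2419 = 2.373 N, and the normal force is N = mg cos 14° = 1 × 9.81 × 0.9703 = 9.519 N.
Kinetic friction acts up the slope with magnitude f = μN = 0.19 × 9.519 = 1.809 N.
Net force along the incline is 2.373 − 1.809 = 0.564 N, so a = 0.564 / 1 = 0.5640 m/s².

0.56 m/s²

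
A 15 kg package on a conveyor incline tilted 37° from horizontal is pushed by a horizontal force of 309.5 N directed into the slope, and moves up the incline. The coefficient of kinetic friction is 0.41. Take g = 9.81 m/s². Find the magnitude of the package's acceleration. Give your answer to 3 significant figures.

The horizontal push has components F cos 37° = 309.5 × 0.7986 = 247.167 N up the incline and F sin 37° = 309.5 × 0.6018 = 186.257 N pressing into the surface.
The normal force is therefore N = mg cos 37° + F sin 37° = 117.514 + 186.257 = 303.771 N, and kinetic friction down the slope is μN = 0.41 × 303.771 = 124.546 N.
Along the incline: F cos 37° − mg sin 37° − μN = ma, so 247.167 − 88.555 − 124.546 = 15 a, giving a = 2.2711 m/s².

2.27 m/s²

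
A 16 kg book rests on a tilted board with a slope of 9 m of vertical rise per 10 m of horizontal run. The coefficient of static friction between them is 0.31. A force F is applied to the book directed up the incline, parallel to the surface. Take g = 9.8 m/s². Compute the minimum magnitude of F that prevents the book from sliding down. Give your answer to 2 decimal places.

The normal force is N = mg cos 41.99° = 116.549 N. With F at its minimum the book is on the verge of sliding down, so static friction is at its maximum μ_s N = 0.31 × 116.549 = 36.130 N and acts up the slope.
Equilibrium along the incline: F + μ_s N = mg sin 41.99°, so F = 104.894 − 36.130 = 68.764 N.

68.76 N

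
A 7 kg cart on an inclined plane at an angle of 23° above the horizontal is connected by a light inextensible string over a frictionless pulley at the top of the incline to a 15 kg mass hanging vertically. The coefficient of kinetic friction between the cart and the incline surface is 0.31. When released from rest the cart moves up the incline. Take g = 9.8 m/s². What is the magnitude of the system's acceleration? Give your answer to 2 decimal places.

For the cart on the incline: the weight component along the slope is m₁g sin 23° = 7 × 9.8 × 0.3907 = 26.802 N and the normal force is N = m₁g cos 23° = 63.147 N.
Kinetic friction opposes the cart's motion up the incline: f = μN = 0.31 × 63.147 = 19.576 N acting down the slope.
Newton's second law for the cart (up-slope positive): T − 26.802 − 19.576 = 7 a. For the hanging mass (downward positive): 15 × 9.8 − T = 15 a.
Adding the two equations eliminates T: 100.622 = 22 a, so a = 4.5737 m/s².

4.57 m/s²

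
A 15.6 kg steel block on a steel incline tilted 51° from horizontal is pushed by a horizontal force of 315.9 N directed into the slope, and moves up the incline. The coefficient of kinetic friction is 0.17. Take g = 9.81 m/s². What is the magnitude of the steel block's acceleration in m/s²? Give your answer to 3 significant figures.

1.40 m/s²

The horizontal push has components F cos 51° = 315.9 × 0.6293 = 198.796 N up the incline and F sin 51° = 315.9 × 0.7771 = 245.486 N pressing into the surface.
The normal force is therefore N = mg cos 51° + F sin 51° = 96.306 + 245.486 = 341.792 N, and kinetic friction down the slope is μN = 0.17 × 341.792 = 58.105 N.
Along the incline: F cos 51° − mg sin 51° − μN = ma, so 198.796 − 118.924 − 58.105 = 15.6 a, giving a = 1.3953 m/s².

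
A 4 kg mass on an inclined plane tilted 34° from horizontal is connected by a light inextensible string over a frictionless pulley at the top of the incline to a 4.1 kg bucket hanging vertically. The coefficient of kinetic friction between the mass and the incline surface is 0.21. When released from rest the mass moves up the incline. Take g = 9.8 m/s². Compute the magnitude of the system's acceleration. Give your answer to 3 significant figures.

1.41 m/s²

For the mass on the incline: the weight component along the slope is m₁g sin 34° = 4 × 9.8 × 0.5592 = 21.921 N and the normal force is N = m₁g cos 34° = 32.498 N.
Kinetic friction opposes the mass's motion up the incline: f = μN = 0.21 × 32.498 = 6.825 N acting down the slope.
Newton's second law for the mass (up-slope positive): T − 21.921 − 6.825 = 4 a. For the hanging bucket (downward positive): 4.1 × 9.8 − T = 4.1 a.
Adding the two equations eliminates T: 11.434 = 8.1 a, so a = 1.4116 m/s².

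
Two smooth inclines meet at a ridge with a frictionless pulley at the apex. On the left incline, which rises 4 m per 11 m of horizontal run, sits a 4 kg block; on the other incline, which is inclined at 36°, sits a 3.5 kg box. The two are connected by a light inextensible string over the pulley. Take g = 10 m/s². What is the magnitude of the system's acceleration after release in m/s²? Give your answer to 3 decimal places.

Resolve each weight along its own incline: the 4 kg mass has component 4 × 10 × sin 19.98° = 13.670 N down its slope, and the 3.5 kg mass has 3.5 × 10 × sin 36° = 20.572 N down its slope.
The 3.5 kg side's 20.572 N exceeds the other side's 13.670 N, so that mass slides down and the 4 kg mass slides up. Taking that direction as positive, Newton's second law for the whole system gives 20.572 − 13.670 = (4 + 3.5) a, so a = 6.902 / 7.5 = 0.9203 m/s².

0.920 m/s²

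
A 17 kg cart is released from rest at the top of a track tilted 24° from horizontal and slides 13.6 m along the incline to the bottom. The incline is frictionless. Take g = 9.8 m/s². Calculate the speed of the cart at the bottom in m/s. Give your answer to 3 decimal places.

The weight component along the incline is mg sin 24° = 67.762 N and the normal force is N = mg cos 24° = 152.197 N.
With no friction, a = g sin 24° = 3.9860 m/s².
Starting from rest over a distance of 13.6 m, v² = 2aL = 2 × 3.9860 × 13.6 = 108.4192, so v = 10.4125 m/s.

10.412 m/s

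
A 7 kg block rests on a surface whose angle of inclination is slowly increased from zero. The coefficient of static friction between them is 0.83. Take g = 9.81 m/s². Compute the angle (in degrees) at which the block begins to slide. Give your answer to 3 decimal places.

39.693°

At the threshold of sliding, static friction is at its maximum μ_s N and exactly balances the weight component along the incline: mg sin θ = μ_s mg cos θ.
Hence tan θ = μ_s = 0.83, so θ = arctan(0.83) = 39.6927°.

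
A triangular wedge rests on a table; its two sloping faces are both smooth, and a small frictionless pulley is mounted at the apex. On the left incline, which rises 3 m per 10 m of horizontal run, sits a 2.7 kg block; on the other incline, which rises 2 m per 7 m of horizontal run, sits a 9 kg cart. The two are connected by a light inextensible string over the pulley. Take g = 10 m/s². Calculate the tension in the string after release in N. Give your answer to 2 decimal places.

Resolve each weight along its own incline: the 2.7 kg mass has component 2.7 × 10 × sin 16.70° = 7.758 N down its slope, and the 9 kg mass has 9 × 10 × sin 15.95° = 24.725 N down its slope.
The 9 kg side's 24.725 N exceeds the other side's 7.758 N, so that mass slides down and the 2.7 kg mass slides up. Taking that direction as positive, Newton's second law for the whole system gives 24.725 − 7.758 = (2.7 + 9) a, so a = 16.967 / 11.7 = 1.4502 m/s².
For the 2.7 kg mass (up-slope positive): T − 7.758 = 2.7 × 1.4502, so T = 11.674 N.

11.67 N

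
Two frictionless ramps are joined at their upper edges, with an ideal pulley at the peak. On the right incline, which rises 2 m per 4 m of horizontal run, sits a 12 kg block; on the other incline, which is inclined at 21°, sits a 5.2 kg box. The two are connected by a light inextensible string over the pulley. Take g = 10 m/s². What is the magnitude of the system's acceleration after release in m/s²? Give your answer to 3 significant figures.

2.04 m/s²

Resolve each weight along its own incline: the 12 kg mass has component 12 × 10 × sin 26.57° = 53.666 N down its slope, and the 5.2 kg mass has 5.2 × 10 × sin 21° = 18.635 N down its slope.
The 12 kg side's 53.666 N exceeds the other side's 18.635 N, so that mass slides down and the 5.2 kg mass slides up. Taking that direction as positive, Newton's second law for the whole system gives 53.666 − 18.635 = (12 + 5.2) a, so a = 35.031 / 17.2 = 2.0367 m/s².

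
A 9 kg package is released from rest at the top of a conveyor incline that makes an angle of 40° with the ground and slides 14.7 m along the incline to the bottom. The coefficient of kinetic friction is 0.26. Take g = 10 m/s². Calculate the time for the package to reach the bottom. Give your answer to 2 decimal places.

The weight component along the incline is mg sin 40° = 57.851 N and the normal force is N = mg cos 40° = 68.944 N.
Friction up the slope is f = μN = 0.26 × 68.944 = 17.925 N, so the net downslope force is 57.851 − 17.925 = 39.926 N and a = 39.926 / 9 = 4.4362 m/s².
Starting from rest, L = ½at², so t = √(2L/a) = √(2 × 14.7 / 4.4362) = 2.5744 s.

2.57 s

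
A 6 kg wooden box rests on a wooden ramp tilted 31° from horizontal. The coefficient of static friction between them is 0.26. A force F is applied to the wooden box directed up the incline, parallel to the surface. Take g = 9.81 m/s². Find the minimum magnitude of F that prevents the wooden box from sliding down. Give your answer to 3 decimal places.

The normal force is N = mg cos 31° = 50.453 N. With F at its minimum the wooden box is on the verge of sliding down, so static friction is at its maximum μ_s N = 0.26 × 50.453 = 13.118 N and acts up the slope.
Equilibrium along the incline: F + μ_s N = mg sin 31°, so F = 30.315 − 13.118 = 17.197 N.

17.197 N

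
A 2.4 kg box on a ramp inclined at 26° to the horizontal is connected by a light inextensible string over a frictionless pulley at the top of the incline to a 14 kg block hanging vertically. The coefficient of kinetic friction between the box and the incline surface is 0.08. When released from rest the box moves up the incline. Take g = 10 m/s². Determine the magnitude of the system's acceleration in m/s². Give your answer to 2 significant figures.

For the box on the incline: the weight component along the slope is m₁g sin 26° = 2.4 × 10 × 0.4384 = 10.522 N and the normal force is N = m₁g cos 26° = 21.571 N.
Kinetic friction opposes the box's motion up the incline: f = μN = 0.08 × 21.571 = 1.726 N acting down the slope.
Newton's second law for the box (up-slope positive): T − 10.522 − 1.726 = 2.4 a. For the hanging block (downward positive): 14 × 10 − T = 14 a.
Adding the two equations eliminates T: 127.752 = 16.4 a, so a = 7.7898 m/s².

7.8 m/s²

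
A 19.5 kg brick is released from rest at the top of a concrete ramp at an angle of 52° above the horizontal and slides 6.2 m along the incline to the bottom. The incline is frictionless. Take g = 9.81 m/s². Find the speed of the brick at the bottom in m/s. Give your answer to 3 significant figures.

The weight component along the incline is mg sin 52° = 150.743 N and the normal force is N = mg cos 52° = 117.773 N.
With no friction, a = g sin 52° = 7.7304 m/s².
Starting from rest over a distance of 6.2 m, v² = 2aL = 2 × 7.7304 × 6.2 = 95.8570, so v = 9.7907 m/s.

9.79 m/s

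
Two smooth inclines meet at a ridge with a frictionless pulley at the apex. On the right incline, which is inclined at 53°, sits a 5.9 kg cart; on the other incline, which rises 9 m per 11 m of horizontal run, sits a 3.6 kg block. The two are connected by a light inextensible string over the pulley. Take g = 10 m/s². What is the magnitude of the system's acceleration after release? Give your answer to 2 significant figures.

Resolve each weight along its own incline: the 5.9 kg mass has component 5.9 × 10 × sin 53° = 47.119 N down its slope, and the 3.6 kg mass has 3.6 × 10 × sin 39.29° = 22.797 N down its slope.
The 5.9 kg side's 47.119 N exceeds the other side's 22.797 N, so that mass slides down and the 3.6 kg mass slides up. Taking that direction as positive, Newton's second law for the whole system gives 47.119 − 22.797 = (5.9 + 3.6) a, so a = 24.322 / 9.5 = 2.5602 m/s².

2.6 m/s²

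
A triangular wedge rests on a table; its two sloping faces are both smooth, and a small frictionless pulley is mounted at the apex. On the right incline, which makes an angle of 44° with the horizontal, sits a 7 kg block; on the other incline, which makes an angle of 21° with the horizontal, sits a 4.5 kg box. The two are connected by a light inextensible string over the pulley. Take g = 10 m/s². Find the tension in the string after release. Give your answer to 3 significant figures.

Resolve each weight along its own incline: the 7 kg mass has component 7 × 10 × sin 44° = 48.626 N down its slope, and the 4.5 kg mass has 4.5 × 10 × sin 21° = 16.127 N down its slope.
The 7 kg side's 48.626 N exceeds the other side's 16.127 N, so that mass slides down and the 4.5 kg mass slides up. Taking that direction as positive, Newton's second law for the whole system gives 48.626 − 16.127 = (7 + 4.5) a, so a = 32.499 / 11.5 = 2.8260 m/s².
For the 4.5 kg mass (up-slope positive): T − 16.127 = 4.5 × 2.8260, so T = 28.844 N.

28.8 N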